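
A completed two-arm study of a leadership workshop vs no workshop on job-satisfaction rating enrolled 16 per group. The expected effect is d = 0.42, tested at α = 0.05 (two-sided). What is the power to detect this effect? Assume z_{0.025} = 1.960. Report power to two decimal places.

For two equal groups, power = Φ(d·√(n/2) − z_{α/2}).
d·√(n/2) = 0.42 × √(16/2) = 0.42 × 2.828 = 1.188.
z_β = 1.188 − 1.960 = -0.772.
Power = Φ(-0.772) = 0.220.

power ≈ 0.22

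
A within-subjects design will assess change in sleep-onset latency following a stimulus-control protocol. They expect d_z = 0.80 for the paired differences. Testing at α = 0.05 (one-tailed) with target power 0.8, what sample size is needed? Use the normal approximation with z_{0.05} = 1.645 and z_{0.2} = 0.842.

n = 10 pairs

For a paired (one-sample on differences) test: n = ((z_{α} + z_β) / d)².
z_{α} + z_β = 1.645 + 0.842 = 2.487.
n = (2.487 / 0.80)² = 3.109² = 9.66.
Round up.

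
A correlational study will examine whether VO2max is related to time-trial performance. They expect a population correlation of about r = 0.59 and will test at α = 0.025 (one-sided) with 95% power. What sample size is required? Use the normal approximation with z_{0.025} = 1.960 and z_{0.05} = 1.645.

n = 32

Fisher's z: C = ½·ln((1+r)/(1−r)) = ½·ln(3.8780) = 0.6777.
n = ((z_{α} + z_β)/C)² + 3.
(1.960 + 1.645) / 0.6777 = 3.605 / 0.6777 = 5.319.
n = 5.319² + 3 = 28.30 + 3 = 31.3.
Round up.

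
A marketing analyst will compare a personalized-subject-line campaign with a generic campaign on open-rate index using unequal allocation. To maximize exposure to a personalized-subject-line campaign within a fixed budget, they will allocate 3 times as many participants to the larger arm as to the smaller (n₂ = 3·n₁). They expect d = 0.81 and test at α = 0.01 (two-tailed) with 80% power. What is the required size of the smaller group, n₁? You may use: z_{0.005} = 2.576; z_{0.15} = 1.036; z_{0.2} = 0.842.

With allocation ratio k = n₂/n₁ = 3, Var(x̄₁−x̄₂) = σ²(1/n₁ + 1/(k·n₁)) = σ²·(k+1)/(k·n₁).
So n₁ = (1 + 1/k)·((z_{α/2} + z_β)/d)² = 1.333 × (3.418/0.81)².
n₁ = 1.333 × 17.81 = 23.7.
Round up: n₁ = 24, giving n₂ = 3 × 24 = 72.

n₁ = 24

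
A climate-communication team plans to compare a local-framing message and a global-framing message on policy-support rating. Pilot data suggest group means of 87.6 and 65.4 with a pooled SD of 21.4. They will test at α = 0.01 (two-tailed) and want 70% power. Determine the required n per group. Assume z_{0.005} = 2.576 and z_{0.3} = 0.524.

Cohen's d = |M₁ − M₂| / SD_pooled = |87.6 − 65.4| / 21.4 = 22.2 / 21.4 = 1.037.
For two independent groups with equal n: n = 2·((z_{α/2} + z_β) / d)².
z_{α/2} + z_β = 2.576 + 0.524 = 3.100.
n = 2 × (3.100 / 1.037)² = 2 × 2.989² = 2 × 8.94 = 17.9.
Round up to the next whole participant.

n = 18 per group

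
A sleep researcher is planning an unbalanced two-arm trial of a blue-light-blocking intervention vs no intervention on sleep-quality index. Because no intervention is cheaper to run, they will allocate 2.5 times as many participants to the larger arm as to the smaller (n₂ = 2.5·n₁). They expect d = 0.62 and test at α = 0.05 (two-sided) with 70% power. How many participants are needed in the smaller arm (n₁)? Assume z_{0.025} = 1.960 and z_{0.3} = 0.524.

With allocation ratio k = n₂/n₁ = 2.5, Var(x̄₁−x̄₂) = σ²(1/n₁ + 1/(k·n₁)) = σ²·(k+1)/(k·n₁).
So n₁ = (1 + 1/k)·((z_{α/2} + z_β)/d)² = 1.400 × (2.484/0.62)².
n₁ = 1.400 × 16.05 = 22.5.
Round up: n₁ = 23, giving n₂ = ⌈2.5 × 23⌉ = ⌈57.5⌉ = 58.

n₁ = 23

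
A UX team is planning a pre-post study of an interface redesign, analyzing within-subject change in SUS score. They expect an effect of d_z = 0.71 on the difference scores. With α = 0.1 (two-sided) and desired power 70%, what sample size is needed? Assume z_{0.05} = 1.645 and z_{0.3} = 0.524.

n = 10 pairs

For a paired (one-sample on differences) test: n = ((z_{α/2} + z_β) / d)².
z_{α/2} + z_β = 1.645 + 0.524 = 2.169.
n = (2.169 / 0.71)² = 3.055² = 9.33.
Round up.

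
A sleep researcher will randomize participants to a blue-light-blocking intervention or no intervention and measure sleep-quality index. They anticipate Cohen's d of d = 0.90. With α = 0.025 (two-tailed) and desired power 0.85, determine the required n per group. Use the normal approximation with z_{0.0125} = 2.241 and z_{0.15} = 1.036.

n = 27 per group

For two independent groups with equal n: n = 2·((z_{α/2} + z_β) / d)².
z_{α/2} + z_β = 2.241 + 1.036 = 3.277.
n = 2 × (3.277 / 0.90)² = 2 × 3.641² = 2 × 13.26 = 26.5.
Round up to the next whole participant.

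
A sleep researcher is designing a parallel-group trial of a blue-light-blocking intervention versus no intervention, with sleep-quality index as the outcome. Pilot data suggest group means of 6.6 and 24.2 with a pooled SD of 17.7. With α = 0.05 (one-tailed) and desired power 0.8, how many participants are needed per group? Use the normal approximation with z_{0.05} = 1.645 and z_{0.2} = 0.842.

n = 13 per group

Cohen's d = |M₁ − M₂| / SD_pooled = |6.6 − 24.2| / 17.7 = 17.6 / 17.7 = 0.994.
For two independent groups with equal n: n = 2·((z_{α} + z_β) / d)².
z_{α} + z_β = 1.645 + 0.842 = 2.487.
n = 2 × (2.487 / 0.994)² = 2 × 2.502² = 2 × 6.26 = 12.5.
Round up to the next whole participant.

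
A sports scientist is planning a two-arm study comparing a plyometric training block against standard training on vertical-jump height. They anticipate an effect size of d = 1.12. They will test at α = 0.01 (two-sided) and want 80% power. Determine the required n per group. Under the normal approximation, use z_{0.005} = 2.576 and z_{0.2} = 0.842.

n = 19 per group

For two independent groups with equal n: n = 2·((z_{α/2} + z_β) / d)².
z_{α/2} + z_β = 2.576 + 0.842 = 3.418.
n = 2 × (3.418 / 1.12)² = 2 × 3.052² = 2 × 9.31 = 18.6.
Round up to the next whole participant.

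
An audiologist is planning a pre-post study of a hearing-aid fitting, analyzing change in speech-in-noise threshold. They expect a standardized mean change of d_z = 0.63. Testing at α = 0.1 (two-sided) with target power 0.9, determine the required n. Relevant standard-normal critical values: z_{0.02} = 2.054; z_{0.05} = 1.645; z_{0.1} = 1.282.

n = 22 pairs

For a paired (one-sample on differences) test: n = ((z_{α/2} + z_β) / d)².
z_{α/2} + z_β = 1.645 + 1.282 = 2.927.
n = (2.927 / 0.63)² = 4.646² = 21.59.
Round up.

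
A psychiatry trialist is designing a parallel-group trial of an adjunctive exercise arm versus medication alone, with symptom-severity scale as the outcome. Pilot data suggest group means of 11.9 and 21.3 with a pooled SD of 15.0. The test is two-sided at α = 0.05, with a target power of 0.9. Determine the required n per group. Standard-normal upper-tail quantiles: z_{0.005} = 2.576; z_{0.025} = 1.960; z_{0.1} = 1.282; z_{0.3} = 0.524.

n = 54 per group

Cohen's d = |M₁ − M₂| / SD_pooled = |11.9 − 21.3| / 15.0 = 9.4 / 15.0 = 0.627.
For two independent groups with equal n: n = 2·((z_{α/2} + z_β) / d)².
z_{α/2} + z_β = 1.960 + 1.282 = 3.242.
n = 2 × (3.242 / 0.627)² = 2 × 5.171² = 2 × 26.74 = 53.5.
Round up to the next whole participant.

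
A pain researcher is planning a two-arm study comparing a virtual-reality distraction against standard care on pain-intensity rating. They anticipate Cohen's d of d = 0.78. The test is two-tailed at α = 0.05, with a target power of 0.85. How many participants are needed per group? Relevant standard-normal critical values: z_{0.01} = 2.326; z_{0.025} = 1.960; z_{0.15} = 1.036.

For two independent groups with equal n: n = 2·((z_{α/2} + z_β) / d)².
z_{α/2} + z_β = 1.960 + 1.036 = 2.996.
n = 2 × (2.996 / 0.78)² = 2 × 3.841² = 2 × 14.75 = 29.5.
Round up to the next whole participant.

n = 30 per group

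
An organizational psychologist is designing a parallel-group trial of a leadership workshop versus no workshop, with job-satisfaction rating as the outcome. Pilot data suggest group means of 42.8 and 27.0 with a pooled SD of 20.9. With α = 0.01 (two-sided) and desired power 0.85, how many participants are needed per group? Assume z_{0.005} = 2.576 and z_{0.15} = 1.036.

n = 46 per group

Cohen's d = |M₁ − M₂| / SD_pooled = |42.8 − 27.0| / 20.9 = 15.8 / 20.9 = 0.756.
For two independent groups with equal n: n = 2·((z_{α/2} + z_β) / d)².
z_{α/2} + z_β = 2.576 + 1.036 = 3.612.
n = 2 × (3.612 / 0.756)² = 2 × 4.778² = 2 × 22.83 = 45.7.
Round up to the next whole participant.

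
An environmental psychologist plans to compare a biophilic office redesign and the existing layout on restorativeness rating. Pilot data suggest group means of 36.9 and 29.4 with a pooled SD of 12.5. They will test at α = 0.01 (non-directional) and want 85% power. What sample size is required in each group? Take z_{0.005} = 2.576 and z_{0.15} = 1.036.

n = 73 per group

Cohen's d = |M₁ − M₂| / SD_pooled = |36.9 − 29.4| / 12.5 = 7.5 / 12.5 = 0.600.
For two independent groups with equal n: n = 2·((z_{α/2} + z_β) / d)².
z_{α/2} + z_β = 2.576 + 1.036 = 3.612.
n = 2 × (3.612 / 0.600)² = 2 × 6.020² = 2 × 36.24 = 72.5.
Round up to the next whole participant.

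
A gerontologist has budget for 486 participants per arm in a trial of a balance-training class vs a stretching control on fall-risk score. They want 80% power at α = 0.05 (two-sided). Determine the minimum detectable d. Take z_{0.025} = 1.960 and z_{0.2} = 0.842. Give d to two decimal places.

d_min ≈ 0.18

For two independent groups of n = 486 each: d_min = (z_{α/2} + z_β)·√(2/n).
z-sum = 1.960 + 0.842 = 2.802.
d_min = 2.802 × √(2/486) = 2.802 × 0.0642 = 0.180.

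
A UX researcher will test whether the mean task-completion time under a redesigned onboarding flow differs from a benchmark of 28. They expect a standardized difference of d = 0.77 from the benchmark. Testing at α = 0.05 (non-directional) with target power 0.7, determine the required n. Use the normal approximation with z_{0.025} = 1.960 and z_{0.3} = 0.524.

For a one-sample test: n = ((z_{α/2} + z_β) / d)².
z_{α/2} + z_β = 1.960 + 0.524 = 2.484.
n = (2.484 / 0.77)² = 3.226² = 10.41.
Round up.

n = 11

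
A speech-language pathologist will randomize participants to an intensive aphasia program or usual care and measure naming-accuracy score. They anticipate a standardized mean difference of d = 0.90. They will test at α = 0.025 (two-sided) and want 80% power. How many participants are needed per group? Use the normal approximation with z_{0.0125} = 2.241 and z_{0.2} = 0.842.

For two independent groups with equal n: n = 2·((z_{α/2} + z_β) / d)².
z_{α/2} + z_β = 2.241 + 0.842 = 3.083.
n = 2 × (3.083 / 0.90)² = 2 × 3.426² = 2 × 11.73 = 23.5.
Round up to the next whole participant.

n = 24 per group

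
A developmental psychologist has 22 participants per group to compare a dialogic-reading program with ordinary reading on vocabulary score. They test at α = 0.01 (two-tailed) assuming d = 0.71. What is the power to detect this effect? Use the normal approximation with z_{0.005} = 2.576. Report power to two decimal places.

For two equal groups, power = Φ(d·√(n/2) − z_{α/2}).
d·√(n/2) = 0.71 × √(22/2) = 0.71 × 3.317 = 2.355.
z_β = 2.355 − 2.576 = -0.221.
Power = Φ(-0.221) = 0.412.

power ≈ 0.41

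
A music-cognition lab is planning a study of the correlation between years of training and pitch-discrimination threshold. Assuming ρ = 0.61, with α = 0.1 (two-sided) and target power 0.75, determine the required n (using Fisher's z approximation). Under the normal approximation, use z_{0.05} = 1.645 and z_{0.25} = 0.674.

n = 14

Fisher's z: C = ½·ln((1+r)/(1−r)) = ½·ln(4.1282) = 0.7089.
n = ((z_{α/2} + z_β)/C)² + 3.
(1.645 + 0.674) / 0.7089 = 2.319 / 0.7089 = 3.271.
n = 3.271² + 3 = 10.70 + 3 = 13.7.
Round up.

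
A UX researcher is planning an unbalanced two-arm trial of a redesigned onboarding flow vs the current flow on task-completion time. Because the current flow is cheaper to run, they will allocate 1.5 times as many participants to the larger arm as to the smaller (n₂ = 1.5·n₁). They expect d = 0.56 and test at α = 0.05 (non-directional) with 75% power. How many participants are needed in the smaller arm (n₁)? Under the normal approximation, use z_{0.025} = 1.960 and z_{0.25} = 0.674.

With allocation ratio k = n₂/n₁ = 1.5, Var(x̄₁−x̄₂) = σ²(1/n₁ + 1/(k·n₁)) = σ²·(k+1)/(k·n₁).
So n₁ = (1 + 1/k)·((z_{α/2} + z_β)/d)² = 1.667 × (2.634/0.56)².
n₁ = 1.667 × 22.12 = 36.9.
Round up: n₁ = 37, giving n₂ = ⌈1.5 × 37⌉ = ⌈55.5⌉ = 56.

n₁ = 37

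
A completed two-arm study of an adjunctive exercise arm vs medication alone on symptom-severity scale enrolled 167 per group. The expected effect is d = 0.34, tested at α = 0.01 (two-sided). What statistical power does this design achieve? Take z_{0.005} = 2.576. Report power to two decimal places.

For two equal groups, power = Φ(d·√(n/2) − z_{α/2}).
d·√(n/2) = 0.34 × √(167/2) = 0.34 × 9.138 = 3.107.
z_β = 3.107 − 2.576 = 0.531.
Power = Φ(0.531) = 0.702.

power ≈ 0.70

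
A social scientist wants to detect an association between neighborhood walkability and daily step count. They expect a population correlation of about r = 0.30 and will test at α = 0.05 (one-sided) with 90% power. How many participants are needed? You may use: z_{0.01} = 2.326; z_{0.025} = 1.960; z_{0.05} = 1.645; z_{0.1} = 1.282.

Fisher's z: C = ½·ln((1+r)/(1−r)) = ½·ln(1.8571) = 0.3095.
n = ((z_{α} + z_β)/C)² + 3.
(1.645 + 1.282) / 0.3095 = 2.927 / 0.3095 = 9.457.
n = 9.457² + 3 = 89.44 + 3 = 92.4.
Round up.

n = 93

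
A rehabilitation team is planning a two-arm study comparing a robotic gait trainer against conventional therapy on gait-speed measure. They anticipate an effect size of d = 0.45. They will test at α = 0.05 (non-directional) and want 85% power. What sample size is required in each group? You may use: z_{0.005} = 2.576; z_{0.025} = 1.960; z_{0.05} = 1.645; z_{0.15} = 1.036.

n = 89 per group

For two independent groups with equal n: n = 2·((z_{α/2} + z_β) / d)².
z_{α/2} + z_β = 1.960 + 1.036 = 2.996.
n = 2 × (2.996 / 0.45)² = 2 × 6.658² = 2 × 44.33 = 88.7.
Round up to the next whole participant.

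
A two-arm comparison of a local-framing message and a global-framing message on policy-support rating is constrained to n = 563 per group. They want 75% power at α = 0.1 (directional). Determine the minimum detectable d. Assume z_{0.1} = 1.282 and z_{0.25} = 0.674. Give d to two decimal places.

For two independent groups of n = 563 each: d_min = (z_{α} + z_β)·√(2/n).
z-sum = 1.282 + 0.674 = 1.956.
d_min = 1.956 × √(2/563) = 1.956 × 0.0596 = 0.117.

d_min ≈ 0.12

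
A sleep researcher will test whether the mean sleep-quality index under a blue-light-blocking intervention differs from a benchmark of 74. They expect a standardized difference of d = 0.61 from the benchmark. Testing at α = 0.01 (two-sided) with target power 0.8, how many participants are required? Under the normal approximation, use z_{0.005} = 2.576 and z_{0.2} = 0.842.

For a one-sample test: n = ((z_{α/2} + z_β) / d)².
z_{α/2} + z_β = 2.576 + 0.842 = 3.418.
n = (3.418 / 0.61)² = 5.603² = 31.40.
Round up.

n = 32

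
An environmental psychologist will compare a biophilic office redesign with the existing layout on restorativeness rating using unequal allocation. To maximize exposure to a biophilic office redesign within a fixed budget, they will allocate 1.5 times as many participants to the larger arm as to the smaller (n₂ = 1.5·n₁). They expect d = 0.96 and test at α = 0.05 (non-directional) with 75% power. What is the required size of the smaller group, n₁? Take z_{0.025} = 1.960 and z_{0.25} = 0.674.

n₁ = 13

With allocation ratio k = n₂/n₁ = 1.5, Var(x̄₁−x̄₂) = σ²(1/n₁ + 1/(k·n₁)) = σ²·(k+1)/(k·n₁).
So n₁ = (1 + 1/k)·((z_{α/2} + z_β)/d)² = 1.667 × (2.634/0.96)².
n₁ = 1.667 × 7.53 = 12.5.
Round up: n₁ = 13, giving n₂ = ⌈1.5 × 13⌉ = ⌈19.5⌉ = 20.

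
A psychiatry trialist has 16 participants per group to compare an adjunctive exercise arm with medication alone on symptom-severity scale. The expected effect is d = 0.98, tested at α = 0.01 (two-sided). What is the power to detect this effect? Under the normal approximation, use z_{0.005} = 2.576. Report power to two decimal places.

For two equal groups, power = Φ(d·√(n/2) − z_{α/2}).
d·√(n/2) = 0.98 × √(16/2) = 0.98 × 2.828 = 2.772.
z_β = 2.772 − 2.576 = 0.196.
Power = Φ(0.196) = 0.578.

power ≈ 0.58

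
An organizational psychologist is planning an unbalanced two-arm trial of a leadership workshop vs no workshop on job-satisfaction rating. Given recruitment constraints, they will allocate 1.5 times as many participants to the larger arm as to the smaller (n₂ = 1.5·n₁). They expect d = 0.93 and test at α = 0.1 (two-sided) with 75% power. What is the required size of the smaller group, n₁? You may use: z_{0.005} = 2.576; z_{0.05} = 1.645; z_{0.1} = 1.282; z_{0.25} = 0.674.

With allocation ratio k = n₂/n₁ = 1.5, Var(x̄₁−x̄₂) = σ²(1/n₁ + 1/(k·n₁)) = σ²·(k+1)/(k·n₁).
So n₁ = (1 + 1/k)·((z_{α/2} + z_β)/d)² = 1.667 × (2.319/0.93)².
n₁ = 1.667 × 6.22 = 10.4.
Round up: n₁ = 11, giving n₂ = ⌈1.5 × 11⌉ = ⌈16.5⌉ = 17.

n₁ = 11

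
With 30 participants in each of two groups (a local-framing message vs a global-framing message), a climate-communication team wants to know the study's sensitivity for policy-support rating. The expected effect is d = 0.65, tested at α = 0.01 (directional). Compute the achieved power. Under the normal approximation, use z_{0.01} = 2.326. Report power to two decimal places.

power ≈ 0.58

For two equal groups, power = Φ(d·√(n/2) − z_{α}).
d·√(n/2) = 0.65 × √(30/2) = 0.65 × 3.873 = 2.517.
z_β = 2.517 − 2.326 = 0.191.
Power = Φ(0.191) = 0.576.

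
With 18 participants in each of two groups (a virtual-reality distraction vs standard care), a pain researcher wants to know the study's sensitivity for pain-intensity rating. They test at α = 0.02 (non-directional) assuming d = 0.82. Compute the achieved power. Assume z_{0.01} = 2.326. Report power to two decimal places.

power ≈ 0.55

For two equal groups, power = Φ(d·√(n/2) − z_{α/2}).
d·√(n/2) = 0.82 × √(18/2) = 0.82 × 3.000 = 2.460.
z_β = 2.460 − 2.326 = 0.134.
Power = Φ(0.134) = 0.553.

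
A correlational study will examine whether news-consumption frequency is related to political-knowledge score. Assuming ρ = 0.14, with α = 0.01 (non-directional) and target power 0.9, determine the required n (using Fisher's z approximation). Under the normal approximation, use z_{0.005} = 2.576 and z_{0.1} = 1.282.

n = 753

Fisher's z: C = ½·ln((1+r)/(1−r)) = ½·ln(1.3256) = 0.1409.
n = ((z_{α/2} + z_β)/C)² + 3.
(2.576 + 1.282) / 0.1409 = 3.858 / 0.1409 = 27.381.
n = 27.381² + 3 = 749.73 + 3 = 752.7.
Round up.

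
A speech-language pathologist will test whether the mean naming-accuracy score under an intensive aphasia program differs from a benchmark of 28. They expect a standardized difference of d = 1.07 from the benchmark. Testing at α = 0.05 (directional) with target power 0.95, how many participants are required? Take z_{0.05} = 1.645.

n = 10

For a one-sample test: n = ((z_{α} + z_β) / d)².
z_{α} + z_β = 1.645 + 1.645 = 3.290.
n = (3.290 / 1.07)² = 3.075² = 9.45.
Round up.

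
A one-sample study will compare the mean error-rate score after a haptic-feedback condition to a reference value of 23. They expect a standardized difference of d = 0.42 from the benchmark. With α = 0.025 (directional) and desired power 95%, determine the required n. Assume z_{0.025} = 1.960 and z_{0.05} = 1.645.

For a one-sample test: n = ((z_{α} + z_β) / d)².
z_{α} + z_β = 1.960 + 1.645 = 3.605.
n = (3.605 / 0.42)² = 8.583² = 73.67.
Round up.

n = 74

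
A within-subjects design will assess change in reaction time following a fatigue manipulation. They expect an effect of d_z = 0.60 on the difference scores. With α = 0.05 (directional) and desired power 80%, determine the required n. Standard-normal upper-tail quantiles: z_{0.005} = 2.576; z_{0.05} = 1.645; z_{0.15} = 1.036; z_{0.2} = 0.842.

For a paired (one-sample on differences) test: n = ((z_{α} + z_β) / d)².
z_{α} + z_β = 1.645 + 0.842 = 2.487.
n = (2.487 / 0.60)² = 4.145² = 17.18.
Round up.

n = 18 pairs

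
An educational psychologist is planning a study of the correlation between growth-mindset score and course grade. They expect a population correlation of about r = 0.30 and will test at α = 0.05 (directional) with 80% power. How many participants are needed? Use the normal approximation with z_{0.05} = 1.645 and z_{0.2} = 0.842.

Fisher's z: C = ½·ln((1+r)/(1−r)) = ½·ln(1.8571) = 0.3095.
n = ((z_{α} + z_β)/C)² + 3.
(1.645 + 0.842) / 0.3095 = 2.487 / 0.3095 = 8.036.
n = 8.036² + 3 = 64.57 + 3 = 67.6.
Round up.

n = 68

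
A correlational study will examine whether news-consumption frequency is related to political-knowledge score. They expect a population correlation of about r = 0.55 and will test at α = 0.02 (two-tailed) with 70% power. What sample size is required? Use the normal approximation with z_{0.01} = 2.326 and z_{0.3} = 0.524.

Fisher's z: C = ½·ln((1+r)/(1−r)) = ½·ln(3.4444) = 0.6184.
n = ((z_{α/2} + z_β)/C)² + 3.
(2.326 + 0.524) / 0.6184 = 2.850 / 0.6184 = 4.609.
n = 4.609² + 3 = 21.24 + 3 = 24.2.
Round up.

n = 25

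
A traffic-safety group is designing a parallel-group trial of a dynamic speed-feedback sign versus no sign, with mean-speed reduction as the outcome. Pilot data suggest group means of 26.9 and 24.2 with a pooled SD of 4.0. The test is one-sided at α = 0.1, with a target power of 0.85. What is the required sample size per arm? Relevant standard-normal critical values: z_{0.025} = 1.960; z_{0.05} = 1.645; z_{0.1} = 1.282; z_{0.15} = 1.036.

n = 24 per group

Cohen's d = |M₁ − M₂| / SD_pooled = |26.9 − 24.2| / 4.0 = 2.7 / 4.0 = 0.675.
For two independent groups with equal n: n = 2·((z_{α} + z_β) / d)².
z_{α} + z_β = 1.282 + 1.036 = 2.318.
n = 2 × (2.318 / 0.675)² = 2 × 3.434² = 2 × 11.79 = 23.6.
Round up to the next whole participant.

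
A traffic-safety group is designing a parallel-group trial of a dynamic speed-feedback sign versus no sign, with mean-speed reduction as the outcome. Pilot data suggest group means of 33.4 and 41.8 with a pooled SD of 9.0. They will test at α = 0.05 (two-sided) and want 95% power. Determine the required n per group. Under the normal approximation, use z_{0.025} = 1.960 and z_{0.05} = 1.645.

Cohen's d = |M₁ − M₂| / SD_pooled = |33.4 − 41.8| / 9.0 = 8.4 / 9.0 = 0.933.
For two independent groups with equal n: n = 2·((z_{α/2} + z_β) / d)².
z_{α/2} + z_β = 1.960 + 1.645 = 3.605.
n = 2 × (3.605 / 0.933)² = 2 × 3.864² = 2 × 14.93 = 29.9.
Round up to the next whole participant.

n = 30 per group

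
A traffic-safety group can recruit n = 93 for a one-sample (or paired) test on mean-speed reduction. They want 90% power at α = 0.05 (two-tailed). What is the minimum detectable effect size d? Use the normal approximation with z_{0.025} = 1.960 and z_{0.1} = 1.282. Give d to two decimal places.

d_min ≈ 0.34

For a single sample (or paired design) of n = 93: d_min = (z_{α/2} + z_β)/√n.
z-sum = 1.960 + 1.282 = 3.242.
d_min = 3.242 / √93 = 3.242 / 9.644 = 0.336.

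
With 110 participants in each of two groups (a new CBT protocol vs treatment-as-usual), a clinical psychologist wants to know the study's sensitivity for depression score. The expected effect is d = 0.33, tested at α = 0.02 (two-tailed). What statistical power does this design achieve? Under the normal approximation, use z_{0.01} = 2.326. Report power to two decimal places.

power ≈ 0.55

For two equal groups, power = Φ(d·√(n/2) − z_{α/2}).
d·√(n/2) = 0.33 × √(110/2) = 0.33 × 7.416 = 2.447.
z_β = 2.447 − 2.326 = 0.121.
Power = Φ(0.121) = 0.548.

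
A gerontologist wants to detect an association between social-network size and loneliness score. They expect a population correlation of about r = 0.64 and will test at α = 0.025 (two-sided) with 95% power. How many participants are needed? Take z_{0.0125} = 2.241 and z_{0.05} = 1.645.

n = 30

Fisher's z: C = ½·ln((1+r)/(1−r)) = ½·ln(4.5556) = 0.7582.
n = ((z_{α/2} + z_β)/C)² + 3.
(2.241 + 1.645) / 0.7582 = 3.886 / 0.7582 = 5.125.
n = 5.125² + 3 = 26.27 + 3 = 29.3.
Round up.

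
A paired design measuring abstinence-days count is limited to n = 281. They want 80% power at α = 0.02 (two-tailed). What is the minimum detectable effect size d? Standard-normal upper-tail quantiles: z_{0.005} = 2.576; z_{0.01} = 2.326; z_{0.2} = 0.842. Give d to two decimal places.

d_min ≈ 0.19

For a single sample (or paired design) of n = 281: d_min = (z_{α/2} + z_β)/√n.
z-sum = 2.326 + 0.842 = 3.168.
d_min = 3.168 / √281 = 3.168 / 16.763 = 0.189.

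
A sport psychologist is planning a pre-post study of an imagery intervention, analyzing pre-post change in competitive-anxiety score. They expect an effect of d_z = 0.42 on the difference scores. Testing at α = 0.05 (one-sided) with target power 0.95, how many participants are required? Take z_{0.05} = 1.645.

For a paired (one-sample on differences) test: n = ((z_{α} + z_β) / d)².
z_{α} + z_β = 1.645 + 1.645 = 3.290.
n = (3.290 / 0.42)² = 7.833² = 61.36.
Round up.

n = 62 pairs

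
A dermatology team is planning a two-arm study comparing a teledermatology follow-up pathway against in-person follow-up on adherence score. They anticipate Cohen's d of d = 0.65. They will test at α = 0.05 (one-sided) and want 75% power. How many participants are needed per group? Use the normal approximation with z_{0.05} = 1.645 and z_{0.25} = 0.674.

For two independent groups with equal n: n = 2·((z_{α} + z_β) / d)².
z_{α} + z_β = 1.645 + 0.674 = 2.319.
n = 2 × (2.319 / 0.65)² = 2 × 3.568² = 2 × 12.73 = 25.5.
Round up to the next whole participant.

n = 26 per group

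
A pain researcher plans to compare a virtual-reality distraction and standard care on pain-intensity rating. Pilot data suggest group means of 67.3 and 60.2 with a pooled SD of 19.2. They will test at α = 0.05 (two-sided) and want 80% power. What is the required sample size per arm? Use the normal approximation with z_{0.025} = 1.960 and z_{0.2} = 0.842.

Cohen's d = |M₁ − M₂| / SD_pooled = |67.3 − 60.2| / 19.2 = 7.1 / 19.2 = 0.370.
For two independent groups with equal n: n = 2·((z_{α/2} + z_β) / d)².
z_{α/2} + z_β = 1.960 + 0.842 = 2.802.
n = 2 × (2.802 / 0.370)² = 2 × 7.573² = 2 × 57.35 = 114.7.
Round up to the next whole participant.

n = 115 per group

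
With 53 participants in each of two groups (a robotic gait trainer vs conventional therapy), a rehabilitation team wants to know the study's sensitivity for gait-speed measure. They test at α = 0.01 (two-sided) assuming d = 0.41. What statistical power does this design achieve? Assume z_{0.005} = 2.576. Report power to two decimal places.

power ≈ 0.32

For two equal groups, power = Φ(d·√(n/2) − z_{α/2}).
d·√(n/2) = 0.41 × √(53/2) = 0.41 × 5.148 = 2.111.
z_β = 2.111 − 2.576 = -0.465.
Power = Φ(-0.465) = 0.321.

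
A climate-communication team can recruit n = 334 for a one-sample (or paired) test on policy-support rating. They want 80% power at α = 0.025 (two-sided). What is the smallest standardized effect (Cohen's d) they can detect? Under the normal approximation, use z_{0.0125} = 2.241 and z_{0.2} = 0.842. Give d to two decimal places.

For a single sample (or paired design) of n = 334: d_min = (z_{α/2} + z_β)/√n.
z-sum = 2.241 + 0.842 = 3.083.
d_min = 3.083 / √334 = 3.083 / 18.276 = 0.169.

d_min ≈ 0.17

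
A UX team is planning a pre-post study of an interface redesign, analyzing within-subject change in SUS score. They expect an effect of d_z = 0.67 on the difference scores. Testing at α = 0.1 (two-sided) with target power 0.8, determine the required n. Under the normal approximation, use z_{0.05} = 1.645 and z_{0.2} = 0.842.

n = 14 pairs

For a paired (one-sample on differences) test: n = ((z_{α/2} + z_β) / d)².
z_{α/2} + z_β = 1.645 + 0.842 = 2.487.
n = (2.487 / 0.67)² = 3.712² = 13.78.
Round up.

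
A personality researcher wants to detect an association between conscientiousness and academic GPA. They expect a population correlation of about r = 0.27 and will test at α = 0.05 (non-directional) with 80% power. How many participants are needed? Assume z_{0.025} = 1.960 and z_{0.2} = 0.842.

Fisher's z: C = ½·ln((1+r)/(1−r)) = ½·ln(1.7397) = 0.2769.
n = ((z_{α/2} + z_β)/C)² + 3.
(1.960 + 0.842) / 0.2769 = 2.802 / 0.2769 = 10.119.
n = 10.119² + 3 = 102.40 + 3 = 105.4.
Round up.

n = 106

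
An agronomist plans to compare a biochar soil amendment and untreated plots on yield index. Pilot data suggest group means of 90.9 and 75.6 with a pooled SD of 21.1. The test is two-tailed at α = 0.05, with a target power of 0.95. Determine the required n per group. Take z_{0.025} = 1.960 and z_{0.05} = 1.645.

n = 50 per group

Cohen's d = |M₁ − M₂| / SD_pooled = |90.9 − 75.6| / 21.1 = 15.3 / 21.1 = 0.725.
For two independent groups with equal n: n = 2·((z_{α/2} + z_β) / d)².
z_{α/2} + z_β = 1.960 + 1.645 = 3.605.
n = 2 × (3.605 / 0.725)² = 2 × 4.972² = 2 × 24.72 = 49.4.
Round up to the next whole participant.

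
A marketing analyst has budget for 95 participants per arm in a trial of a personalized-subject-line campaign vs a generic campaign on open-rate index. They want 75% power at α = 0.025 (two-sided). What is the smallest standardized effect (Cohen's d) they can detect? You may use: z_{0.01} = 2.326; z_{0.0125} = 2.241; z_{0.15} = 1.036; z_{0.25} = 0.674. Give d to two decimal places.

For two independent groups of n = 95 each: d_min = (z_{α/2} + z_β)·√(2/n).
z-sum = 2.241 + 0.674 = 2.915.
d_min = 2.915 × √(2/95) = 2.915 × 0.1451 = 0.423.

d_min ≈ 0.42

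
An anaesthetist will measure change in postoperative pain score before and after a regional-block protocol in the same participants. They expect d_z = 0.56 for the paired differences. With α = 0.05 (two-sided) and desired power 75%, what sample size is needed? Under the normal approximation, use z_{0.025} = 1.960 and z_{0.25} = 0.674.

For a paired (one-sample on differences) test: n = ((z_{α/2} + z_β) / d)².
z_{α/2} + z_β = 1.960 + 0.674 = 2.634.
n = (2.634 / 0.56)² = 4.704² = 22.12.
Round up.

n = 23 pairs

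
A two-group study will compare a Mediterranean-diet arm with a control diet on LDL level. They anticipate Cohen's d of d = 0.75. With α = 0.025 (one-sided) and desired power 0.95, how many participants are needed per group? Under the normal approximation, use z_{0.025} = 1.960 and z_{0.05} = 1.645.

n = 47 per group

For two independent groups with equal n: n = 2·((z_{α} + z_β) / d)².
z_{α} + z_β = 1.960 + 1.645 = 3.605.
n = 2 × (3.605 / 0.75)² = 2 × 4.807² = 2 × 23.10 = 46.2.
Round up to the next whole participant.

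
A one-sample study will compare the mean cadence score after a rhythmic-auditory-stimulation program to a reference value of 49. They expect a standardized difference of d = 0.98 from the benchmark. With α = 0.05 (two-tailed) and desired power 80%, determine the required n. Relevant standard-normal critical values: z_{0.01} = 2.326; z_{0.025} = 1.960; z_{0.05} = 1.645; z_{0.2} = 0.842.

For a one-sample test: n = ((z_{α/2} + z_β) / d)².
z_{α/2} + z_β = 1.960 + 0.842 = 2.802.
n = (2.802 / 0.98)² = 2.859² = 8.17.
Round up.

n = 9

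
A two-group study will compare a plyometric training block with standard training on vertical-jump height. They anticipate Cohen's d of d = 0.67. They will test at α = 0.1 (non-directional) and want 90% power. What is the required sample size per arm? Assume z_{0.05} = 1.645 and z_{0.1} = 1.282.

For two independent groups with equal n: n = 2·((z_{α/2} + z_β) / d)².
z_{α/2} + z_β = 1.645 + 1.282 = 2.927.
n = 2 × (2.927 / 0.67)² = 2 × 4.369² = 2 × 19.09 = 38.2.
Round up to the next whole participant.

n = 39 per group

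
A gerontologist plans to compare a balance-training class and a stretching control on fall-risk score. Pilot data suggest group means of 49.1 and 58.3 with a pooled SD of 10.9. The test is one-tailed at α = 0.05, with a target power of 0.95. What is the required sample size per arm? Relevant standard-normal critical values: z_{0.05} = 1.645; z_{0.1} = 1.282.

n = 31 per group

Cohen's d = |M₁ − M₂| / SD_pooled = |49.1 − 58.3| / 10.9 = 9.2 / 10.9 = 0.844.
For two independent groups with equal n: n = 2·((z_{α} + z_β) / d)².
z_{α} + z_β = 1.645 + 1.645 = 3.290.
n = 2 × (3.290 / 0.844)² = 2 × 3.898² = 2 × 15.20 = 30.4.
Round up to the next whole participant.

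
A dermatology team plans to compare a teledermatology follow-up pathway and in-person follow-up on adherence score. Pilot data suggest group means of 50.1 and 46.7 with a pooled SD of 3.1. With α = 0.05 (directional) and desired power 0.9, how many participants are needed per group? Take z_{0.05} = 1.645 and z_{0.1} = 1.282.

n = 15 per group

Cohen's d = |M₁ − M₂| / SD_pooled = |50.1 − 46.7| / 3.1 = 3.4 / 3.1 = 1.097.
For two independent groups with equal n: n = 2·((z_{α} + z_β) / d)².
z_{α} + z_β = 1.645 + 1.282 = 2.927.
n = 2 × (2.927 / 1.097)² = 2 × 2.668² = 2 × 7.12 = 14.2.
Round up to the next whole participant.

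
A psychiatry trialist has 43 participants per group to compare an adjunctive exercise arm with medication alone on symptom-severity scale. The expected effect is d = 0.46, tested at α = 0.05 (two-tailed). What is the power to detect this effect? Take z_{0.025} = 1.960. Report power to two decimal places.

power ≈ 0.57

For two equal groups, power = Φ(d·√(n/2) − z_{α/2}).
d·√(n/2) = 0.46 × √(43/2) = 0.46 × 4.637 = 2.133.
z_β = 2.133 − 1.960 = 0.173.
Power = Φ(0.173) = 0.569.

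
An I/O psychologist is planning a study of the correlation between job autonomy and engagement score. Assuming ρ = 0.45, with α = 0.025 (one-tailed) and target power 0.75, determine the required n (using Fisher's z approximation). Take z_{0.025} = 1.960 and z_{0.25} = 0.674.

n = 33

Fisher's z: C = ½·ln((1+r)/(1−r)) = ½·ln(2.6364) = 0.4847.
n = ((z_{α} + z_β)/C)² + 3.
(1.960 + 0.674) / 0.4847 = 2.634 / 0.4847 = 5.434.
n = 5.434² + 3 = 29.53 + 3 = 32.5.
Round up.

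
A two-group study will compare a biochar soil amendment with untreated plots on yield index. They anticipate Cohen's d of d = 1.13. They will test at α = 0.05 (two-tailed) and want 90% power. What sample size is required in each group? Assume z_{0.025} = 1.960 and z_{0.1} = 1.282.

n = 17 per group

For two independent groups with equal n: n = 2·((z_{α/2} + z_β) / d)².
z_{α/2} + z_β = 1.960 + 1.282 = 3.242.
n = 2 × (3.242 / 1.13)² = 2 × 2.869² = 2 × 8.23 = 16.5.
Round up to the next whole participant.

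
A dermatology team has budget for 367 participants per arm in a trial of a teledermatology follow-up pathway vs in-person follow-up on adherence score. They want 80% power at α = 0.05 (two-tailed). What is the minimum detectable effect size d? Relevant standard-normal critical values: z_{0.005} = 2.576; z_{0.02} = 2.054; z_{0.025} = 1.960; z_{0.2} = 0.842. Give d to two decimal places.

d_min ≈ 0.21

For two independent groups of n = 367 each: d_min = (z_{α/2} + z_β)·√(2/n).
z-sum = 1.960 + 0.842 = 2.802.
d_min = 2.802 × √(2/367) = 2.802 × 0.0738 = 0.207.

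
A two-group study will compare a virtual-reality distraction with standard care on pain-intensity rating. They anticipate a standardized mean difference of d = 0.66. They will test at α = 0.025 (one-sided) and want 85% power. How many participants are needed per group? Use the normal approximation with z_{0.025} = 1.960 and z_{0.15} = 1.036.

For two independent groups with equal n: n = 2·((z_{α} + z_β) / d)².
z_{α} + z_β = 1.960 + 1.036 = 2.996.
n = 2 × (2.996 / 0.66)² = 2 × 4.539² = 2 × 20.61 = 41.2.
Round up to the next whole participant.

n = 42 per group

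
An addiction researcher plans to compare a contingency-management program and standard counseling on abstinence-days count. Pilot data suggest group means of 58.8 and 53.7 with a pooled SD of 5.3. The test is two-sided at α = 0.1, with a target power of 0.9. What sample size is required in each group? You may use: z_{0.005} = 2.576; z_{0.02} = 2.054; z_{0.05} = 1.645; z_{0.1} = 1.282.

Cohen's d = |M₁ − M₂| / SD_pooled = |58.8 − 53.7| / 5.3 = 5.1 / 5.3 = 0.962.
For two independent groups with equal n: n = 2·((z_{α/2} + z_β) / d)².
z_{α/2} + z_β = 1.645 + 1.282 = 2.927.
n = 2 × (2.927 / 0.962)² = 2 × 3.043² = 2 × 9.26 = 18.5.
Round up to the next whole participant.

n = 19 per group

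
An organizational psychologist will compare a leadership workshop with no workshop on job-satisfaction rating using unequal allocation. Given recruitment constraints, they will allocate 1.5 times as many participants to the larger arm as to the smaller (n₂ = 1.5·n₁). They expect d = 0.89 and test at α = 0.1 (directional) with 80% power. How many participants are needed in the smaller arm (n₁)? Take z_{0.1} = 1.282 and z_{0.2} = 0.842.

n₁ = 10

With allocation ratio k = n₂/n₁ = 1.5, Var(x̄₁−x̄₂) = σ²(1/n₁ + 1/(k·n₁)) = σ²·(k+1)/(k·n₁).
So n₁ = (1 + 1/k)·((z_{α} + z_β)/d)² = 1.667 × (2.124/0.89)².
n₁ = 1.667 × 5.70 = 9.5.
Round up: n₁ = 10, giving n₂ = 1.5 × 10 = 15.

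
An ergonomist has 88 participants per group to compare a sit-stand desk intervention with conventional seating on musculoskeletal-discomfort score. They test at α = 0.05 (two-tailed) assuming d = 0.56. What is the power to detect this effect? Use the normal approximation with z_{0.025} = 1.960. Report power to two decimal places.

For two equal groups, power = Φ(d·√(n/2) − z_{α/2}).
d·√(n/2) = 0.56 × √(88/2) = 0.56 × 6.633 = 3.715.
z_β = 3.715 − 1.960 = 1.755.
Power = Φ(1.755) = 0.960.

power ≈ 0.96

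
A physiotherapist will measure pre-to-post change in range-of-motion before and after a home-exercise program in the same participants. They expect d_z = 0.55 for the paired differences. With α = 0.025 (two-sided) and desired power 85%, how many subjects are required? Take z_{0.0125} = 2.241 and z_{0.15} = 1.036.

n = 36 pairs

For a paired (one-sample on differences) test: n = ((z_{α/2} + z_β) / d)².
z_{α/2} + z_β = 2.241 + 1.036 = 3.277.
n = (3.277 / 0.55)² = 5.958² = 35.50.
Round up.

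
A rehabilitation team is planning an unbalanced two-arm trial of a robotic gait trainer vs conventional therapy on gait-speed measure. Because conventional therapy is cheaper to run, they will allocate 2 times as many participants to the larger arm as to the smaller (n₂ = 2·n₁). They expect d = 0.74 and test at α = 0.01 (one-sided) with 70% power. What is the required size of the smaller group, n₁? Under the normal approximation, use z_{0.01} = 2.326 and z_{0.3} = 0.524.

n₁ = 23

With allocation ratio k = n₂/n₁ = 2, Var(x̄₁−x̄₂) = σ²(1/n₁ + 1/(k·n₁)) = σ²·(k+1)/(k·n₁).
So n₁ = (1 + 1/k)·((z_{α} + z_β)/d)² = 1.500 × (2.850/0.74)².
n₁ = 1.500 × 14.83 = 22.2.
Round up: n₁ = 23, giving n₂ = 2 × 23 = 46.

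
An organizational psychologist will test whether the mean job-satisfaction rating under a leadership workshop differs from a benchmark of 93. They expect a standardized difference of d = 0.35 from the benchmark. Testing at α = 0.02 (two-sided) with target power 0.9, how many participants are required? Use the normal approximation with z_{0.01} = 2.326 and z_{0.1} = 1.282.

For a one-sample test: n = ((z_{α/2} + z_β) / d)².
z_{α/2} + z_β = 2.326 + 1.282 = 3.608.
n = (3.608 / 0.35)² = 10.309² = 106.27.
Round up.

n = 107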